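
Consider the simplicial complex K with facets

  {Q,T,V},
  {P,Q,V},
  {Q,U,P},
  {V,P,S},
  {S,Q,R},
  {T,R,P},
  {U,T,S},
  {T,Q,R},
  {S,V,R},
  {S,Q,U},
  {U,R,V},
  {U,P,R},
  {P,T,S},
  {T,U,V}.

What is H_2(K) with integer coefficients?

Order the vertices as P < Q < R < S < T < U < V. Listing each simplex with vertices in this order, K has dimension 2 with simplices:

  0-simplices (7): P, Q, R, S, T, U, V
  1-simplices (21): PQ, PR, PS, PT, PU, PV, QR, QS, QT, QU, QV, RS, RT, RU, RV, ST, SU, SV, TU, TV, UV
  2-simplices (14): PQU, PQV, PRT, PRU, PST, PSV, QRS, QRT, QSU, QTV, RSV, RUV, STU, TUV

Hence C_0 ≅ Z^7, C_1 ≅ Z^21, C_2 ≅ Z^14.

∂_1: C_1 → C_0 maps an edge to its endpoints' difference, ∂[p,q] = q − p.
The 7×21 boundary matrix has rank 6 and Smith normal form diag(1,1,1,1,1,1).

∂_2: C_2 → C_1 maps a triangle to the signed sum of its edges. For instance
  ∂STU = TU − SU + ST,
  ∂PSV = SV − PV + PS.
As a 21×14 matrix over Z this has rank 13, with invariant factors (1,1,1,1,1,1,1,1,1,1,1,1,1).

From H_k ≅ ker(∂_k) / im(∂_{k+1}) we obtain:

  H_2: rank ker ∂_2 − rank ∂_3 = (14 − 13) − 0 = 1, and there is no ∂_3, so H_2 ≅ Z.

(K is a triangulation of the torus T^2.)

H_2 ≅ Z.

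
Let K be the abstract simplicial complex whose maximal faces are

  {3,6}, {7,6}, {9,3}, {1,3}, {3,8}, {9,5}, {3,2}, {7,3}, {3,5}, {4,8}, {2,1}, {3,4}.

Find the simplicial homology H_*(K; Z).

H_0 ≅ Z,  H_1 ≅ Z^4.

Take the total order 1 < 2 < 3 < 4 < 5 < 6 < 7 < 8 < 9 on the vertex set. Then K (dimension 1) consists of the simplices:

  0-simplices (9): [1], [2], [3], [4], [5], [6], [7], [8], [9]
  1-simplices (12): [1,2], [1,3], [2,3], [3,4], [3,5], [3,6], [3,7], [3,8], [3,9], [4,8], [5,9], [6,7]

giving chain groups C_0 ≅ Z^9, C_1 ≅ Z^12.

Boundary ∂_1: C_1 → C_0 maps an edge to its endpoints' difference, ∂[p,q] = q − p.
The resulting 9×12 matrix has rank 8, and its Smith normal form has invariant factors (1,1,1,1,1,1,1,1).

Now H_k = ker ∂_k / im ∂_{k+1}, so:

  H_0: rank C_0 − rank ∂_1 = 9 − 8 = 1, and the invariant factors of ∂_1 are all 1, so H_0 ≅ Z.
  H_1: rank ker ∂_1 − rank ∂_2 = (12 − 8) − 0 = 4, and there is no ∂_2, so H_1 ≅ Z^4.

As a check, the Euler characteristic is 9 − 12 = -3, which agrees with 1 − 4 = -3.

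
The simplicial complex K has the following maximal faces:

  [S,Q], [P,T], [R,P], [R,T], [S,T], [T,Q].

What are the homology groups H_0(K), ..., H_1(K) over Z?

H_0 = Z,  H_1 = Z^2.

Order the vertices as P < Q < R < S < T. Listing each simplex with vertices in this order, K has dimension 1 with simplices:

  0-simplices (5): P, Q, R, S, T
  1-simplices (6): PR, PT, QS, QT, RT, ST

Hence C_0 ≅ Z^5, C_1 ≅ Z^6.

The boundary map ∂_1: C_1 → C_0 is given by ∂[p,q] = [q] − [p]. For instance
  ∂ST = T − S.
The 5×6 boundary matrix has rank 4 and Smith normal form diag(1,1,1,1).

Computing H_k = (kernel of ∂_k) / (image of ∂_{k+1}):

  H_0: rank C_0 − rank ∂_1 = 5 − 4 = 1, and the invariant factors of ∂_1 are all 1, so H_0 ≅ Z.
  H_1: rank ker ∂_1 − rank ∂_2 = (6 − 4) − 0 = 2, and there is no ∂_2, so H_1 ≅ Z^2.

As a check, the Euler characteristic is 5 − 6 = -1, which agrees with 1 − 2 = -1.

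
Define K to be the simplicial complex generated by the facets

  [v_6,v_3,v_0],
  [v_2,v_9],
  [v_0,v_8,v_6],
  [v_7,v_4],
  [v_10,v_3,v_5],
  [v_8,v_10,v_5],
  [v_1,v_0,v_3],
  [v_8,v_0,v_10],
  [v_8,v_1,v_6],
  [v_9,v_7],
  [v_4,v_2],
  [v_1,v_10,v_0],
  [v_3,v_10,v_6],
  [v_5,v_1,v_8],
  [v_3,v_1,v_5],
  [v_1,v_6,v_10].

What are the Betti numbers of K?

b_0 = 2, b_1 = 1, b_2 = 0.

Fix the vertex order v_0 < v_1 < v_2 < v_3 < v_4 < v_5 < v_6 < v_7 < v_8 < v_9 < v_10 and write every simplex with vertices in increasing order. Then dim K = 2 and the simplices of K are:

  0-simplices (11): [v_0], [v_1], [v_2], [v_3], [v_4], [v_5], [v_6], [v_7], [v_8], [v_9], [v_10]
  1-simplices (22): (22 of them)
  2-simplices (12): (12 of them)

giving chain groups C_0 ≅ Z^11, C_1 ≅ Z^22, C_2 ≅ Z^12.

∂_1: C_1 → C_0 is given by ∂[p,q] = [q] − [p]. For instance
  ∂[v_1,v_8] = [v_8] − [v_1].
The 11×22 boundary matrix has rank 9 and Smith normal form diag(1,1,1,1,1,1,1,1,1).

The boundary map ∂_2: C_2 → C_1 sends each 2-simplex [p,q,r] to [q,r] − [p,r] + [p,q]. For instance
  ∂[v_0,v_8,v_10] = [v_8,v_10] − [v_0,v_10] + [v_0,v_8],
  ∂[v_3,v_6,v_10] = [v_6,v_10] − [v_3,v_10] + [v_3,v_6].
This gives a 22×12 integer matrix of rank 12; reducing to Smith normal form yields diagonal entries (1,1,1,1,1,1,1,1,1,1,1,2).

Computing H_k = (kernel of ∂_k) / (image of ∂_{k+1}):

  H_0: rank C_0 − rank ∂_1 = 11 − 9 = 2, and the invariant factors of ∂_1 are all 1, so H_0 = Z^2.
  H_1: rank ker ∂_1 − rank ∂_2 = (22 − 9) − 12 = 1, and ∂_2 has invariant factor 2 > 1, so H_1 = Z ⊕ Z/2.
  H_2: rank ker ∂_2 − rank ∂_3 = (12 − 12) − 0 = 0, and there is no ∂_3, so H_2 = 0.

Hence the Betti numbers are b_0 = 2, b_1 = 1, b_2 = 0.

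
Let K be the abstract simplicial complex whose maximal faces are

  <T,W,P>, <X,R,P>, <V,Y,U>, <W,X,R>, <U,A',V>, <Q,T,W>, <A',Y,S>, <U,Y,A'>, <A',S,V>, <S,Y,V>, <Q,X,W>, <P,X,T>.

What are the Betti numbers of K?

b_0 = 2, b_1 = 1, b_2 = 1.

Take the total order P < Q < R < S < T < U < V < W < X < Y < A' on the vertex set. Then K (dimension 2) consists of the simplices:

  0-simplices (11): [P], [Q], [R], [S], [T], [U], [V], [W], [X], [Y], [A']
  1-simplices (21): [P,R], [P,T], [P,W], [P,X], [Q,T], [Q,W], [Q,X], [R,W], [R,X], [S,V], [S,Y], [S,A'], [T,W], [T,X], [U,V], [U,Y], [U,A'], [V,Y], [V,A'], [W,X], [Y,A']
  2-simplices (12): [P,R,X], [P,T,W], [P,T,X], [Q,T,W], [Q,W,X], [R,W,X], [S,V,Y], [S,V,A'], [S,Y,A'], [U,V,Y], [U,V,A'], [U,Y,A']

giving chain groups C_0 ≅ Z^11, C_1 ≅ Z^21, C_2 ≅ Z^12.

The boundary map ∂_1: C_1 → C_0 sends each edge [p,q] (with p < q) to q − p. For instance
  ∂[P,R] = [R] − [P].
As a 11×21 matrix over Z this has rank 9, with invariant factors (1,1,1,1,1,1,1,1,1).

Boundary ∂_2: C_2 → C_1 acts by ∂[p,q,r] = [q,r] − [p,r] + [p,q]. For instance
  ∂[U,Y,A'] = [Y,A'] − [U,A'] + [U,Y],
  ∂[U,V,A'] = [V,A'] − [U,A'] + [U,V].
The resulting 21×12 matrix has rank 11, and its Smith normal form has invariant factors (1,1,1,1,1,1,1,1,1,1,1).

Now H_k = ker ∂_k / im ∂_{k+1}, so:

  H_0: rank C_0 − rank ∂_1 = 11 − 9 = 2, and the invariant factors of ∂_1 are all 1, so H_0 ≅ Z^2.
  H_1: rank ker ∂_1 − rank ∂_2 = (21 − 9) − 11 = 1, and the invariant factors of ∂_2 are all 1, so H_1 ≅ Z.
  H_2: rank ker ∂_2 − rank ∂_3 = (12 − 11) − 0 = 1, and there is no ∂_3, so H_2 ≅ Z.

Hence the Betti numbers are b_0 = 2, b_1 = 1, b_2 = 1.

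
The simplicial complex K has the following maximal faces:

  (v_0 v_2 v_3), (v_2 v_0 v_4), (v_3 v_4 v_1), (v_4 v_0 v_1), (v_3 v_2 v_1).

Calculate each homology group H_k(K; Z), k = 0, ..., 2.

Fix the vertex order v_0 < v_1 < v_2 < v_3 < v_4 and write every simplex with vertices in increasing order. Then dim K = 2 and the simplices of K are:

  0-simplices (5): [v_0], [v_1], [v_2], [v_3], [v_4]
  1-simplices (10): [v_0,v_1], [v_0,v_2], [v_0,v_3], [v_0,v_4], [v_1,v_2], [v_1,v_3], [v_1,v_4], [v_2,v_3], [v_2,v_4], [v_3,v_4]
  2-simplices (5): [v_0,v_1,v_4], [v_0,v_2,v_3], [v_0,v_2,v_4], [v_1,v_2,v_3], [v_1,v_3,v_4]

so the chain groups are C_0 ≅ Z^5, C_1 ≅ Z^10, C_2 ≅ Z^5.

Boundary ∂_1: C_1 → C_0 sends each edge [p,q] (with p < q) to q − p. For instance
  ∂[v_0,v_3] = [v_3] − [v_0].
The resulting 5×10 matrix has rank 4, and its Smith normal form has invariant factors (1,1,1,1).

The boundary map ∂_2: C_2 → C_1 sends each 2-simplex [p,q,r] to [q,r] − [p,r] + [p,q]. For instance
  ∂[v_1,v_2,v_3] = [v_2,v_3] − [v_1,v_3] + [v_1,v_2],
  ∂[v_0,v_2,v_4] = [v_2,v_4] − [v_0,v_4] + [v_0,v_2].
The 10×5 boundary matrix has rank 5 and Smith normal form diag(1,1,1,1,1).

Now H_k = ker ∂_k / im ∂_{k+1}, so:

  H_0: rank C_0 − rank ∂_1 = 5 − 4 = 1, and the invariant factors of ∂_1 are all 1, so H_0 ≅ Z.
  H_1: rank ker ∂_1 − rank ∂_2 = (10 − 4) − 5 = 1, and the invariant factors of ∂_2 are all 1, so H_1 ≅ Z.
  H_2: rank ker ∂_2 − rank ∂_3 = (5 − 5) − 0 = 0, and there is no ∂_3, so H_2 ≅ 0.

As a check, the Euler characteristic is 5 − 10 + 5 = 0, which agrees with 1 − 1 + 0 = 0.
(K is a triangulation of the Möbius band.)

H_0 = Z,  H_1 = Z,  H_2 = 0.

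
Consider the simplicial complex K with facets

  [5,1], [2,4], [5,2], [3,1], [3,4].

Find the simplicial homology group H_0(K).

K has 5 vertices, 5 edges.
rank ∂_0 = 0, rank ∂_1 = 4 ⇒ b_0 = 5 − 0 − 4 = 1; all invariant factors of ∂_1 are 1 so no torsion. So H_0 = Z.

H_0 = Z.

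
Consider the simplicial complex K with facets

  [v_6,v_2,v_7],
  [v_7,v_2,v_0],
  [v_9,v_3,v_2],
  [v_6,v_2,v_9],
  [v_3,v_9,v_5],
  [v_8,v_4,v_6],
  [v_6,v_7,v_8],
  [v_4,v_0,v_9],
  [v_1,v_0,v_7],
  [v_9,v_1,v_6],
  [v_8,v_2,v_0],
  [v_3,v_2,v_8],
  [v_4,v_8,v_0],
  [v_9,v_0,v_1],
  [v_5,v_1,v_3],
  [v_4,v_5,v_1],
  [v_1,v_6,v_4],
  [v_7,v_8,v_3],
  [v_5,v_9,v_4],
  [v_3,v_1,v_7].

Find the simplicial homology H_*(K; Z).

H_0 = Z,  H_1 = Z ⊕ Z/2,  H_2 = 0.

K has 10 vertices, 30 edges, 20 triangles.
rank ∂_0 = 0, rank ∂_1 = 9 ⇒ b_0 = 10 − 0 − 9 = 1; all invariant factors of ∂_1 are 1 so no torsion. So H_0 ≅ Z.
rank ∂_1 = 9, rank ∂_2 = 20 ⇒ b_1 = 30 − 9 − 20 = 1; ∂_2 has invariant factor(s) [2] giving torsion. So H_1 ≅ Z ⊕ Z/2.
rank ∂_2 = 20, rank ∂_3 = 0 ⇒ b_2 = 20 − 20 − 0 = 0. So H_2 ≅ 0.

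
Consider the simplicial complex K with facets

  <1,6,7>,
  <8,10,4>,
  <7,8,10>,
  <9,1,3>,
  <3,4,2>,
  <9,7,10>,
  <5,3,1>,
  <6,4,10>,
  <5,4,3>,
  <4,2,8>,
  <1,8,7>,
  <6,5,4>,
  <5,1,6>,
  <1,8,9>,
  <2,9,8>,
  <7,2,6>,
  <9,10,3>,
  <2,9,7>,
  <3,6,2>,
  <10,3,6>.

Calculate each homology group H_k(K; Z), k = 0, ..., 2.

K has 10 vertices, 30 edges, 20 triangles.
rank ∂_0 = 0, rank ∂_1 = 9 ⇒ b_0 = 10 − 0 − 9 = 1; all invariant factors of ∂_1 are 1 so no torsion. So H_0 = Z.
rank ∂_1 = 9, rank ∂_2 = 20 ⇒ b_1 = 30 − 9 − 20 = 1; ∂_2 has invariant factor(s) [2] giving torsion. So H_1 = Z ⊕ Z_2.
rank ∂_2 = 20, rank ∂_3 = 0 ⇒ b_2 = 20 − 20 − 0 = 0. So H_2 = 0.

H_0 = Z,  H_1 = Z ⊕ Z_2,  H_2 = 0.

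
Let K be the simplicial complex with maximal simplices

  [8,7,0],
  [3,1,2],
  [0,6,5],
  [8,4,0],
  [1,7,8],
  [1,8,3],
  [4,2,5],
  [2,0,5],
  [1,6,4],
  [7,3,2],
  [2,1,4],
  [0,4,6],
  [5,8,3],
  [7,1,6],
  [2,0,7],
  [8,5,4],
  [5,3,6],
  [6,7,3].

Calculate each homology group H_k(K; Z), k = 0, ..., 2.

H_0 = Z,  H_1 = Z ⊕ Z/2,  H_2 = 0.

We work with the vertex ordering 0 < 1 < 2 < 3 < 4 < 5 < 6 < 7 < 8. The simplices of K, each written with vertices in increasing order, are:

  0-simplices (9): [0], [1], [2], [3], [4], [5], [6], [7], [8]
  1-simplices (27): (27 of them)
  2-simplices (18): [0,2,5], [0,2,7], [0,4,6], [0,4,8], [0,5,6], [0,7,8], [1,2,3], [1,2,4], [1,3,8], [1,4,6], [1,6,7], [1,7,8], [2,3,7], [2,4,5], [3,5,6], [3,5,8], [3,6,7], [4,5,8]

Hence C_0 ≅ Z^9, C_1 ≅ Z^27, C_2 ≅ Z^18.

∂_1: C_1 → C_0 maps an edge to its endpoints' difference, ∂[p,q] = q − p.
This gives a 9×27 integer matrix of rank 8; reducing to Smith normal form yields diagonal entries (1,1,1,1,1,1,1,1).

Boundary ∂_2: C_2 → C_1 sends each 2-simplex [p,q,r] to [q,r] − [p,r] + [p,q]. For instance
  ∂[3,5,8] = [5,8] − [3,8] + [3,5],
  ∂[4,5,8] = [5,8] − [4,8] + [4,5].
As a 27×18 matrix over Z this has rank 18, with invariant factors (1,1,1,1,1,1,1,1,1,1,1,1,1,1,1,1,1,2).

From H_k ≅ ker(∂_k) / im(∂_{k+1}) we obtain:

  H_0: rank C_0 − rank ∂_1 = 9 − 8 = 1, and the invariant factors of ∂_1 are all 1, so H_0 = Z.
  H_1: rank ker ∂_1 − rank ∂_2 = (27 − 8) − 18 = 1, and ∂_2 has invariant factor 2 > 1, so H_1 = Z ⊕ Z/2.
  H_2: rank ker ∂_2 − rank ∂_3 = (18 − 18) − 0 = 0, and there is no ∂_3, so H_2 = 0.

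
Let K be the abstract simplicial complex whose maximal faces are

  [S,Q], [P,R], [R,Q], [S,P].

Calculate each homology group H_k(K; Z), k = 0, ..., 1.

H_0 = Z,  H_1 = Z.

We work with the vertex ordering P < Q < R < S. The simplices of K, each written with vertices in increasing order, are:

  0-simplices (4): P, Q, R, S
  1-simplices (4): PR, PS, QR, QS

so the chain groups are C_0 ≅ Z^4, C_1 ≅ Z^4.

Boundary ∂_1: C_1 → C_0 is given by ∂[p,q] = [q] − [p]. For instance
  ∂PR = R − P.
This gives a 4×4 integer matrix of rank 3; reducing to Smith normal form yields diagonal entries (1,1,1).

Reading off H_k = ker ∂_k / im ∂_{k+1}:

  H_0: rank C_0 − rank ∂_1 = 4 − 3 = 1, and the invariant factors of ∂_1 are all 1, so H_0 = Z.
  H_1: rank ker ∂_1 − rank ∂_2 = (4 − 3) − 0 = 1, and there is no ∂_2, so H_1 = Z.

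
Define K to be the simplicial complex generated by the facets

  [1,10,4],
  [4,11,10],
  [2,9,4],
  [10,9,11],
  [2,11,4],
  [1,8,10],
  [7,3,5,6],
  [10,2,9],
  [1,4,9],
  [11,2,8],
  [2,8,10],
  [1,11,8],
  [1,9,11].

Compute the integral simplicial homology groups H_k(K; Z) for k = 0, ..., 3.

We work with the vertex ordering 1 < 2 < 3 < 4 < 5 < 6 < 7 < 8 < 9 < 10 < 11. The simplices of K, each written with vertices in increasing order, are:

  0-simplices (11): [1], [2], [3], [4], [5], [6], [7], [8], [9], [10], [11]
  1-simplices (24): (24 of them)
  2-simplices (16): [1,4,9], [1,4,10], [1,8,10], [1,8,11], [1,9,11], [2,4,9], [2,4,11], [2,8,10], [2,8,11], [2,9,10], [3,5,6], [3,5,7], [3,6,7], [4,10,11], [5,6,7], [9,10,11]
  3-simplices (1): [3,5,6,7]

giving chain groups C_0 ≅ Z^11, C_1 ≅ Z^24, C_2 ≅ Z^16, C_3 ≅ Z^1.

Boundary ∂_1: C_1 → C_0 is given by ∂[p,q] = [q] − [p].
This gives a 11×24 integer matrix of rank 9; reducing to Smith normal form yields diagonal entries (1,1,1,1,1,1,1,1,1).

Boundary ∂_2: C_2 → C_1 acts by ∂[p,q,r] = [q,r] − [p,r] + [p,q]. For instance
  ∂[1,4,9] = [4,9] − [1,9] + [1,4],
  ∂[3,6,7] = [6,7] − [3,7] + [3,6].
This gives a 24×16 integer matrix of rank 15; reducing to Smith normal form yields diagonal entries (1,1,1,1,1,1,1,1,1,1,1,1,1,1,2).

∂_3: C_3 → C_2 sends each 3-simplex σ to the alternating sum Σ_i (−1)^i (σ with its i-th vertex removed). For instance
  ∂[3,5,6,7] = [5,6,7] − [3,6,7] + [3,5,7] − [3,5,6].
This gives a 16×1 integer matrix of rank 1; reducing to Smith normal form yields diagonal entries (1).

Reading off H_k = ker ∂_k / im ∂_{k+1}:

  H_0: rank C_0 − rank ∂_1 = 11 − 9 = 2, and the invariant factors of ∂_1 are all 1, so H_0 = Z^2.
  H_1: rank ker ∂_1 − rank ∂_2 = (24 − 9) − 15 = 0, and ∂_2 has invariant factor 2 > 1, so H_1 = Z_2.
  H_2: rank ker ∂_2 − rank ∂_3 = (16 − 15) − 1 = 0, and the invariant factors of ∂_3 are all 1, so H_2 = 0.
  H_3: rank ker ∂_3 − rank ∂_4 = (1 − 1) − 0 = 0, and there is no ∂_4, so H_3 = 0.

As a check, the Euler characteristic is 11 − 24 + 16 − 1 = 2, which agrees with 2 − 0 + 0 − 0 = 2.

H_0 ≅ Z^2,  H_1 ≅ Z_2,  H_2 = 0,  H_3 = 0.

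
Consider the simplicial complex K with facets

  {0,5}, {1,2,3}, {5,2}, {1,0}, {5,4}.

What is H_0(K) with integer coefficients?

H_0 = Z.

K has 6 vertices, 7 edges, 1 triangle.
rank ∂_0 = 0, rank ∂_1 = 5 ⇒ b_0 = 6 − 0 − 5 = 1; all invariant factors of ∂_1 are 1 so no torsion. So H_0 = Z.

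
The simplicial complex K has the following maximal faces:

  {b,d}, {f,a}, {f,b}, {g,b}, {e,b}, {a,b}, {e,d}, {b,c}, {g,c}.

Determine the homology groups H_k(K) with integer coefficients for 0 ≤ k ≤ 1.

We work with the vertex ordering a < b < c < d < e < f < g. The simplices of K, each written with vertices in increasing order, are:

  0-simplices (7): a, b, c, d, e, f, g
  1-simplices (9): ab, af, bc, bd, be, bf, bg, cg, de

Hence C_0 ≅ Z^7, C_1 ≅ Z^9.

The boundary map ∂_1: C_1 → C_0 sends each edge [p,q] (with p < q) to q − p.
This gives a 7×9 integer matrix of rank 6; reducing to Smith normal form yields diagonal entries (1,1,1,1,1,1).

Computing H_k = (kernel of ∂_k) / (image of ∂_{k+1}):

  H_0: rank C_0 − rank ∂_1 = 7 − 6 = 1, and the invariant factors of ∂_1 are all 1, so H_0 ≅ Z.
  H_1: rank ker ∂_1 − rank ∂_2 = (9 − 6) − 0 = 3, and there is no ∂_2, so H_1 ≅ Z^3.

H_0 ≅ Z,  H_1 ≅ Z^3.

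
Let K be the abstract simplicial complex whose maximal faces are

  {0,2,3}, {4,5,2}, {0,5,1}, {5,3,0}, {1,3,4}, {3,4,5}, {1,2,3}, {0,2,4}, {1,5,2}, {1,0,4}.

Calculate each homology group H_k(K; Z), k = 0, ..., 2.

H_0 = Z,  H_1 = Z/2,  H_2 = 0.

Order the vertices as 0 < 1 < 2 < 3 < 4 < 5. Listing each simplex with vertices in this order, K has dimension 2 with simplices:

  0-simplices (6): [0], [1], [2], [3], [4], [5]
  1-simplices (15): [0,1], [0,2], [0,3], [0,4], [0,5], [1,2], [1,3], [1,4], [1,5], [2,3], [2,4], [2,5], [3,4], [3,5], [4,5]
  2-simplices (10): [0,1,4], [0,1,5], [0,2,3], [0,2,4], [0,3,5], [1,2,3], [1,2,5], [1,3,4], [2,4,5], [3,4,5]

Hence C_0 ≅ Z^6, C_1 ≅ Z^15, C_2 ≅ Z^10.

Boundary ∂_1: C_1 → C_0 is given by ∂[p,q] = [q] − [p]. For instance
  ∂[1,3] = [3] − [1].
As a 6×15 matrix over Z this has rank 5, with invariant factors (1,1,1,1,1).

Boundary ∂_2: C_2 → C_1 maps a triangle to the signed sum of its edges. For instance
  ∂[0,1,5] = [1,5] − [0,5] + [0,1],
  ∂[1,3,4] = [3,4] − [1,4] + [1,3].
The resulting 15×10 matrix has rank 10, and its Smith normal form has invariant factors (1,1,1,1,1,1,1,1,1,2).

Reading off H_k = ker ∂_k / im ∂_{k+1}:

  H_0: rank C_0 − rank ∂_1 = 6 − 5 = 1, and the invariant factors of ∂_1 are all 1, so H_0 ≅ Z.
  H_1: rank ker ∂_1 − rank ∂_2 = (15 − 5) − 10 = 0, and ∂_2 has invariant factor 2 > 1, so H_1 ≅ Z/2.
  H_2: rank ker ∂_2 − rank ∂_3 = (10 − 10) − 0 = 0, and there is no ∂_3, so H_2 ≅ 0.

As a check, the Euler characteristic is 6 − 15 + 10 = 1, which agrees with 1 − 0 + 0 = 1.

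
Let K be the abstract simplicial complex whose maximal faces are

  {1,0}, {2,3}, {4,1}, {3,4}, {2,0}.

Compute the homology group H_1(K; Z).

H_1 = Z.

We work with the vertex ordering 0 < 1 < 2 < 3 < 4. The simplices of K, each written with vertices in increasing order, are:

  0-simplices (5): [0], [1], [2], [3], [4]
  1-simplices (5): [0,1], [0,2], [1,4], [2,3], [3,4]

Hence C_0 ≅ Z^5, C_1 ≅ Z^5.

Boundary ∂_1: C_1 → C_0 is given by ∂[p,q] = [q] − [p].
The 5×5 boundary matrix has rank 4 and Smith normal form diag(1,1,1,1).

Now H_k = ker ∂_k / im ∂_{k+1}, so:

  H_1: rank ker ∂_1 − rank ∂_2 = (5 − 4) − 0 = 1, and there is no ∂_2, so H_1 ≅ Z.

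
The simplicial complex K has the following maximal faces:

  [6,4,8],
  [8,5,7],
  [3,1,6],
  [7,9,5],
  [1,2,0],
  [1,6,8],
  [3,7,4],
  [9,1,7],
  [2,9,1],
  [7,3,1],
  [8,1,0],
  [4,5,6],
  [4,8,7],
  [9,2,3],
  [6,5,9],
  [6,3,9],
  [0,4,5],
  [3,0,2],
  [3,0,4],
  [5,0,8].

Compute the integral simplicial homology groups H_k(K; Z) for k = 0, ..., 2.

H_0 = Z,  H_1 = Z ⊕ Z/2Z,  H_2 = 0.

Take the total order 0 < 1 < 2 < 3 < 4 < 5 < 6 < 7 < 8 < 9 on the vertex set. Then K (dimension 2) consists of the simplices:

  0-simplices (10): [0], [1], [2], [3], [4], [5], [6], [7], [8], [9]
  1-simplices (30): (30 of them)
  2-simplices (20): (20 of them)

Hence C_0 ≅ Z^10, C_1 ≅ Z^30, C_2 ≅ Z^20.

The boundary map ∂_1: C_1 → C_0 sends each edge [p,q] (with p < q) to q − p.
As a 10×30 matrix over Z this has rank 9, with invariant factors (1,1,1,1,1,1,1,1,1).

∂_2: C_2 → C_1 sends each 2-simplex [p,q,r] to [q,r] − [p,r] + [p,q]. For instance
  ∂[4,6,8] = [6,8] − [4,8] + [4,6],
  ∂[1,2,9] = [2,9] − [1,9] + [1,2].
The resulting 30×20 matrix has rank 20, and its Smith normal form has invariant factors (1,1,1,1,1,1,1,1,1,1,1,1,1,1,1,1,1,1,1,2).

Computing H_k = (kernel of ∂_k) / (image of ∂_{k+1}):

  H_0: rank C_0 − rank ∂_1 = 10 − 9 = 1, and the invariant factors of ∂_1 are all 1, so H_0 ≅ Z.
  H_1: rank ker ∂_1 − rank ∂_2 = (30 − 9) − 20 = 1, and ∂_2 has invariant factor 2 > 1, so H_1 ≅ Z ⊕ Z/2Z.
  H_2: rank ker ∂_2 − rank ∂_3 = (20 − 20) − 0 = 0, and there is no ∂_3, so H_2 ≅ 0.

As a check, the Euler characteristic is 10 − 30 + 20 = 0, which agrees with 1 − 1 + 0 = 0.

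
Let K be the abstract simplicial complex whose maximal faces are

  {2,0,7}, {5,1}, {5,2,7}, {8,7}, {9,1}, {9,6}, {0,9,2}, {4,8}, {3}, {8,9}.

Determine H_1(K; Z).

Take the total order 0 < 1 < 2 < 3 < 4 < 5 < 6 < 7 < 8 < 9 on the vertex set. Then K (dimension 2) consists of the simplices:

  0-simplices (10): [0], [1], [2], [3], [4], [5], [6], [7], [8], [9]
  1-simplices (13): [0,2], [0,7], [0,9], [1,5], [1,9], [2,5], [2,7], [2,9], [4,8], [5,7], [6,9], [7,8], [8,9]
  2-simplices (3): [0,2,7], [0,2,9], [2,5,7]

giving chain groups C_0 ≅ Z^10, C_1 ≅ Z^13, C_2 ≅ Z^3.

The boundary map ∂_1: C_1 → C_0 is given by ∂[p,q] = [q] − [p].
The resulting 10×13 matrix has rank 8, and its Smith normal form has invariant factors (1,1,1,1,1,1,1,1).

The boundary map ∂_2: C_2 → C_1 acts by ∂[p,q,r] = [q,r] − [p,r] + [p,q]. For instance
  ∂[0,2,7] = [2,7] − [0,7] + [0,2],
  ∂[0,2,9] = [2,9] − [0,9] + [0,2].
The resulting 13×3 matrix has rank 3, and its Smith normal form has invariant factors (1,1,1).

From H_k ≅ ker(∂_k) / im(∂_{k+1}) we obtain:

  H_1: rank ker ∂_1 − rank ∂_2 = (13 − 8) − 3 = 2, and the invariant factors of ∂_2 are all 1, so H_1 = Z^2.

H_1 ≅ Z^2.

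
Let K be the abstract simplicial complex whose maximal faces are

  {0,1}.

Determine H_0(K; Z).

Order the vertices as 0 < 1. Listing each simplex with vertices in this order, K has dimension 1 with simplices:

  0-simplices (2): [0], [1]
  1-simplices (1): [0,1]

so the chain groups are C_0 ≅ Z^2, C_1 ≅ Z^1.

Boundary ∂_1: C_1 → C_0 is given by ∂[p,q] = [q] − [p]. For instance
  ∂[0,1] = [1] − [0].
The resulting 2×1 matrix has rank 1, and its Smith normal form has invariant factors (1).

Reading off H_k = ker ∂_k / im ∂_{k+1}:

  H_0: rank C_0 − rank ∂_1 = 2 − 1 = 1, and the invariant factors of ∂_1 are all 1, so H_0 = Z.

H_0 = Z.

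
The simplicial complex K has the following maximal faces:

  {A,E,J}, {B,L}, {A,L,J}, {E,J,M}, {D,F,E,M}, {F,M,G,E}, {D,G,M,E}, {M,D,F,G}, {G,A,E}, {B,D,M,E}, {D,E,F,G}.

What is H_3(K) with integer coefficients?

H_3 ≅ Z.

Fix the vertex order A < B < D < E < F < G < J < L < M and write every simplex with vertices in increasing order. Then dim K = 3 and the simplices of K are:

  0-simplices (9): A, B, D, E, F, G, J, L, M
  1-simplices (21): AE, AG, AJ, AL, BD, BE, BL, BM, DE, DF, DG, DM, EF, EG, EJ, EM, FG, FM, GM, JL, JM
  2-simplices (17): AEG, AEJ, AJL, BDE, BDM, BEM, DEF, DEG, DEM, DFG, DFM, DGM, EFG, EFM, EGM, EJM, FGM
  3-simplices (6): BDEM, DEFG, DEFM, DEGM, DFGM, EFGM

giving chain groups C_0 ≅ Z^9, C_1 ≅ Z^21, C_2 ≅ Z^17, C_3 ≅ Z^6.

∂_1: C_1 → C_0 maps an edge to its endpoints' difference, ∂[p,q] = q − p.
This gives a 9×21 integer matrix of rank 8; reducing to Smith normal form yields diagonal entries (1,1,1,1,1,1,1,1).

∂_2: C_2 → C_1 sends each 2-simplex [p,q,r] to [q,r] − [p,r] + [p,q]. For instance
  ∂DEG = EG − DG + DE,
  ∂FGM = GM − FM + FG.
As a 21×17 matrix over Z this has rank 12, with invariant factors (1,1,1,1,1,1,1,1,1,1,1,1).

Boundary ∂_3: C_3 → C_2 sends each 3-simplex σ to the alternating sum Σ_i (−1)^i (σ with its i-th vertex removed). For instance
  ∂DFGM = FGM − DGM + DFM − DFG,
  ∂DEFM = EFM − DFM + DEM − DEF.
The 17×6 boundary matrix has rank 5 and Smith normal form diag(1,1,1,1,1).

Reading off H_k = ker ∂_k / im ∂_{k+1}:

  H_3: rank ker ∂_3 − rank ∂_4 = (6 − 5) − 0 = 1, and there is no ∂_4, so H_3 ≅ Z.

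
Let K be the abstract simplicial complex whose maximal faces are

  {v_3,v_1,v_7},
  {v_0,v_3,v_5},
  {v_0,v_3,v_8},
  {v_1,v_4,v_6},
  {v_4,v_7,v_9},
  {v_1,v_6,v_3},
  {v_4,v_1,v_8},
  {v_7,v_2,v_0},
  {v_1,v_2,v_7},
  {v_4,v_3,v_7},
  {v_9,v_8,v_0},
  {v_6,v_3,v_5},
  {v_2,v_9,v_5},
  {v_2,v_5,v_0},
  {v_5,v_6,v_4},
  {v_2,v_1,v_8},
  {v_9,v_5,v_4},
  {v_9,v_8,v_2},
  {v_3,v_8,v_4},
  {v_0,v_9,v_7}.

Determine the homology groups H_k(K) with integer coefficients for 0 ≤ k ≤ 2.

H_0 ≅ Z,  H_1 ≅ Z × Z/2,  H_2 = 0.

Order the vertices as v_0 < v_1 < v_2 < v_3 < v_4 < v_5 < v_6 < v_7 < v_8 < v_9. Listing each simplex with vertices in this order, K has dimension 2 with simplices:

  0-simplices (10): [v_0], [v_1], [v_2], [v_3], [v_4], [v_5], [v_6], [v_7], [v_8], [v_9]
  1-simplices (30): (30 of them)
  2-simplices (20): (20 of them)

Hence C_0 ≅ Z^10, C_1 ≅ Z^30, C_2 ≅ Z^20.

Boundary ∂_1: C_1 → C_0 maps an edge to its endpoints' difference, ∂[p,q] = q − p. For instance
  ∂[v_4,v_6] = [v_6] − [v_4].
The 10×30 boundary matrix has rank 9 and Smith normal form diag(1,1,1,1,1,1,1,1,1).

∂_2: C_2 → C_1 maps a triangle to the signed sum of its edges. For instance
  ∂[v_1,v_3,v_7] = [v_3,v_7] − [v_1,v_7] + [v_1,v_3],
  ∂[v_0,v_8,v_9] = [v_8,v_9] − [v_0,v_9] + [v_0,v_8].
This gives a 30×20 integer matrix of rank 20; reducing to Smith normal form yields diagonal entries (1,1,1,1,1,1,1,1,1,1,1,1,1,1,1,1,1,1,1,2).

Computing H_k = (kernel of ∂_k) / (image of ∂_{k+1}):

  H_0: rank C_0 − rank ∂_1 = 10 − 9 = 1, and the invariant factors of ∂_1 are all 1, so H_0 = Z.
  H_1: rank ker ∂_1 − rank ∂_2 = (30 − 9) − 20 = 1, and ∂_2 has invariant factor 2 > 1, so H_1 = Z × Z/2.
  H_2: rank ker ∂_2 − rank ∂_3 = (20 − 20) − 0 = 0, and there is no ∂_3, so H_2 = 0.

As a check, the Euler characteristic is 10 − 30 + 20 = 0, which agrees with 1 − 1 + 0 = 0.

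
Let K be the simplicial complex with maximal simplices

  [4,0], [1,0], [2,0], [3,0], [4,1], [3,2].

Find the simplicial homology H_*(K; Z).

We work with the vertex ordering 0 < 1 < 2 < 3 < 4. The simplices of K, each written with vertices in increasing order, are:

  0-simplices (5): [0], [1], [2], [3], [4]
  1-simplices (6): [0,1], [0,2], [0,3], [0,4], [1,4], [2,3]

giving chain groups C_0 ≅ Z^5, C_1 ≅ Z^6.

∂_1: C_1 → C_0 sends each edge [p,q] (with p < q) to q − p. For instance
  ∂[0,2] = [2] − [0].
As a 5×6 matrix over Z this has rank 4, with invariant factors (1,1,1,1).

Reading off H_k = ker ∂_k / im ∂_{k+1}:

  H_0: rank C_0 − rank ∂_1 = 5 − 4 = 1, and the invariant factors of ∂_1 are all 1, so H_0 = Z.
  H_1: rank ker ∂_1 − rank ∂_2 = (6 − 4) − 0 = 2, and there is no ∂_2, so H_1 = Z^2.

(K is a triangulation of a wedge of 2 circles.)

H_0 ≅ Z,  H_1 ≅ Z^2.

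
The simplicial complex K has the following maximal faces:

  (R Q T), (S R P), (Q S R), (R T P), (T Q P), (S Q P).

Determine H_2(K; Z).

We work with the vertex ordering P < Q < R < S < T. The simplices of K, each written with vertices in increasing order, are:

  0-simplices (5): P, Q, R, S, T
  1-simplices (9): PQ, PR, PS, PT, QR, QS, QT, RS, RT
  2-simplices (6): PQS, PQT, PRS, PRT, QRS, QRT

giving chain groups C_0 ≅ Z^5, C_1 ≅ Z^9, C_2 ≅ Z^6.

The boundary map ∂_1: C_1 → C_0 sends each edge [p,q] (with p < q) to q − p.
The 5×9 boundary matrix has rank 4 and Smith normal form diag(1,1,1,1).

∂_2: C_2 → C_1 acts by ∂[p,q,r] = [q,r] − [p,r] + [p,q]. For instance
  ∂PQS = QS − PS + PQ,
  ∂PQT = QT − PT + PQ.
The 9×6 boundary matrix has rank 5 and Smith normal form diag(1,1,1,1,1).

Computing H_k = (kernel of ∂_k) / (image of ∂_{k+1}):

  H_2: rank ker ∂_2 − rank ∂_3 = (6 − 5) − 0 = 1, and there is no ∂_3, so H_2 = Z.

(K is a triangulation of the 2-sphere S^2.)

H_2 = Z.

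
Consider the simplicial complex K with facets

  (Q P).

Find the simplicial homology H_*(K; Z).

H_0 = Z,  H_1 = 0.

Order the vertices as P < Q. Listing each simplex with vertices in this order, K has dimension 1 with simplices:

  0-simplices (2): P, Q
  1-simplices (1): PQ

giving chain groups C_0 ≅ Z^2, C_1 ≅ Z^1.

Boundary ∂_1: C_1 → C_0 sends each edge [p,q] (with p < q) to q − p.
The 2×1 boundary matrix has rank 1 and Smith normal form diag(1).

Computing H_k = (kernel of ∂_k) / (image of ∂_{k+1}):

  H_0: rank C_0 − rank ∂_1 = 2 − 1 = 1, and the invariant factors of ∂_1 are all 1, so H_0 ≅ Z.
  H_1: rank ker ∂_1 − rank ∂_2 = (1 − 1) − 0 = 0, and there is no ∂_2, so H_1 ≅ 0.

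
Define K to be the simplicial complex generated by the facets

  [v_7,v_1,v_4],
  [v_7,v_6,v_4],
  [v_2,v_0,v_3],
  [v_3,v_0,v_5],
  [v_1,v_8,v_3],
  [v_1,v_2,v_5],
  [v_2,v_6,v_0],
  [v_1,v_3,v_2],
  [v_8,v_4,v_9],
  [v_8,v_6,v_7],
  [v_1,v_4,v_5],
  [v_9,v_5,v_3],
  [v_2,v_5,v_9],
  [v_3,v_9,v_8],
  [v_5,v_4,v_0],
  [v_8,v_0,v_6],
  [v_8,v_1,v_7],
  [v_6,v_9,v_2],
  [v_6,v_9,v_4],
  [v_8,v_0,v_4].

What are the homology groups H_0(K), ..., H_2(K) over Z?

H_0 = Z,  H_1 = Z ⊕ Z/2,  H_2 = 0.

Take the total order v_0 < v_1 < v_2 < v_3 < v_4 < v_5 < v_6 < v_7 < v_8 < v_9 on the vertex set. Then K (dimension 2) consists of the simplices:

  0-simplices (10): [v_0], [v_1], [v_2], [v_3], [v_4], [v_5], [v_6], [v_7], [v_8], [v_9]
  1-simplices (30): (30 of them)
  2-simplices (20): (20 of them)

so the chain groups are C_0 ≅ Z^10, C_1 ≅ Z^30, C_2 ≅ Z^20.

Boundary ∂_1: C_1 → C_0 is given by ∂[p,q] = [q] − [p]. For instance
  ∂[v_2,v_9] = [v_9] − [v_2].
The resulting 10×30 matrix has rank 9, and its Smith normal form has invariant factors (1,1,1,1,1,1,1,1,1).

∂_2: C_2 → C_1 sends each 2-simplex [p,q,r] to [q,r] − [p,r] + [p,q]. For instance
  ∂[v_3,v_5,v_9] = [v_5,v_9] − [v_3,v_9] + [v_3,v_5],
  ∂[v_2,v_6,v_9] = [v_6,v_9] − [v_2,v_9] + [v_2,v_6].
The 30×20 boundary matrix has rank 20 and Smith normal form diag(1,1,1,1,1,1,1,1,1,1,1,1,1,1,1,1,1,1,1,2).

Computing H_k = (kernel of ∂_k) / (image of ∂_{k+1}):

  H_0: rank C_0 − rank ∂_1 = 10 − 9 = 1, and the invariant factors of ∂_1 are all 1, so H_0 = Z.
  H_1: rank ker ∂_1 − rank ∂_2 = (30 − 9) − 20 = 1, and ∂_2 has invariant factor 2 > 1, so H_1 = Z ⊕ Z/2.
  H_2: rank ker ∂_2 − rank ∂_3 = (20 − 20) − 0 = 0, and there is no ∂_3, so H_2 = 0.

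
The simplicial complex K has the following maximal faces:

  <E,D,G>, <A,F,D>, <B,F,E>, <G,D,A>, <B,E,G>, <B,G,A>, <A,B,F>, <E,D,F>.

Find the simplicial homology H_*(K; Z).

H_0 = Z,  H_1 = 0,  H_2 = Z.

We work with the vertex ordering A < B < D < E < F < G. The simplices of K, each written with vertices in increasing order, are:

  0-simplices (6): A, B, D, E, F, G
  1-simplices (12): AB, AD, AF, AG, BE, BF, BG, DE, DF, DG, EF, EG
  2-simplices (8): ABF, ABG, ADF, ADG, BEF, BEG, DEF, DEG

giving chain groups C_0 ≅ Z^6, C_1 ≅ Z^12, C_2 ≅ Z^8.

Boundary ∂_1: C_1 → C_0 maps an edge to its endpoints' difference, ∂[p,q] = q − p. For instance
  ∂DE = E − D.
This gives a 6×12 integer matrix of rank 5; reducing to Smith normal form yields diagonal entries (1,1,1,1,1).

Boundary ∂_2: C_2 → C_1 maps a triangle to the signed sum of its edges. For instance
  ∂ABF = BF − AF + AB,
  ∂ABG = BG − AG + AB.
This gives a 12×8 integer matrix of rank 7; reducing to Smith normal form yields diagonal entries (1,1,1,1,1,1,1).

Reading off H_k = ker ∂_k / im ∂_{k+1}:

  H_0: rank C_0 − rank ∂_1 = 6 − 5 = 1, and the invariant factors of ∂_1 are all 1, so H_0 = Z.
  H_1: rank ker ∂_1 − rank ∂_2 = (12 − 5) − 7 = 0, and the invariant factors of ∂_2 are all 1, so H_1 = 0.
  H_2: rank ker ∂_2 − rank ∂_3 = (8 − 7) − 0 = 1, and there is no ∂_3, so H_2 = Z.

As a check, the Euler characteristic is 6 − 12 + 8 = 2, which agrees with 1 − 0 + 1 = 2.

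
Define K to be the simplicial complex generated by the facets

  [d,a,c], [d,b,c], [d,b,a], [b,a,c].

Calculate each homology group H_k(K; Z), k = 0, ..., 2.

H_0 = Z,  H_1 = 0,  H_2 = Z.

Take the total order a < b < c < d on the vertex set. Then K (dimension 2) consists of the simplices:

  0-simplices (4): a, b, c, d
  1-simplices (6): ab, ac, ad, bc, bd, cd
  2-simplices (4): abc, abd, acd, bcd

so the chain groups are C_0 ≅ Z^4, C_1 ≅ Z^6, C_2 ≅ Z^4.

Boundary ∂_1: C_1 → C_0 sends each edge [p,q] (with p < q) to q − p. For instance
  ∂ab = b − a.
This gives a 4×6 integer matrix of rank 3; reducing to Smith normal form yields diagonal entries (1,1,1).

Boundary ∂_2: C_2 → C_1 acts by ∂[p,q,r] = [q,r] − [p,r] + [p,q]. For instance
  ∂acd = cd − ad + ac,
  ∂bcd = cd − bd + bc.
This gives a 6×4 integer matrix of rank 3; reducing to Smith normal form yields diagonal entries (1,1,1).

Now H_k = ker ∂_k / im ∂_{k+1}, so:

  H_0: rank C_0 − rank ∂_1 = 4 − 3 = 1, and the invariant factors of ∂_1 are all 1, so H_0 = Z.
  H_1: rank ker ∂_1 − rank ∂_2 = (6 − 3) − 3 = 0, and the invariant factors of ∂_2 are all 1, so H_1 = 0.
  H_2: rank ker ∂_2 − rank ∂_3 = (4 − 3) − 0 = 1, and there is no ∂_3, so H_2 = Z.

As a check, the Euler characteristic is 4 − 6 + 4 = 2, which agrees with 1 − 0 + 1 = 2.
(K is a triangulation of the 2-sphere S^2.)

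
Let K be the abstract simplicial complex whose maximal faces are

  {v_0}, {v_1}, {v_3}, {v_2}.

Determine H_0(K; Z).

We work with the vertex ordering v_0 < v_1 < v_2 < v_3. The simplices of K, each written with vertices in increasing order, are:

  0-simplices (4): [v_0], [v_1], [v_2], [v_3]

giving chain groups C_0 ≅ Z^4.

Reading off H_k = ker ∂_k / im ∂_{k+1}:

  H_0: rank C_0 − rank ∂_1 = 4 − 0 = 4, and there is no ∂_1, so H_0 ≅ Z^4.

H_0 ≅ Z^4.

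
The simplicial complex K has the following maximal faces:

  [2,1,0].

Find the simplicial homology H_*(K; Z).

H_0 = Z,  H_1 = 0,  H_2 = 0.

Fix the vertex order 0 < 1 < 2 and write every simplex with vertices in increasing order. Then dim K = 2 and the simplices of K are:

  0-simplices (3): [0], [1], [2]
  1-simplices (3): [0,1], [0,2], [1,2]
  2-simplices (1): [0,1,2]

Hence C_0 ≅ Z^3, C_1 ≅ Z^3, C_2 ≅ Z^1.

Boundary ∂_1: C_1 → C_0 maps an edge to its endpoints' difference, ∂[p,q] = q − p. For instance
  ∂[0,1] = [1] − [0].
The 3×3 boundary matrix has rank 2 and Smith normal form diag(1,1).

Boundary ∂_2: C_2 → C_1 maps a triangle to the signed sum of its edges. For instance
  ∂[0,1,2] = [1,2] − [0,2] + [0,1].
The 3×1 boundary matrix has rank 1 and Smith normal form diag(1).

Computing H_k = (kernel of ∂_k) / (image of ∂_{k+1}):

  H_0: rank C_0 − rank ∂_1 = 3 − 2 = 1, and the invariant factors of ∂_1 are all 1, so H_0 ≅ Z.
  H_1: rank ker ∂_1 − rank ∂_2 = (3 − 2) − 1 = 0, and the invariant factors of ∂_2 are all 1, so H_1 ≅ 0.
  H_2: rank ker ∂_2 − rank ∂_3 = (1 − 1) − 0 = 0, and there is no ∂_3, so H_2 ≅ 0.

(K is a triangulation of the 2-simplex.)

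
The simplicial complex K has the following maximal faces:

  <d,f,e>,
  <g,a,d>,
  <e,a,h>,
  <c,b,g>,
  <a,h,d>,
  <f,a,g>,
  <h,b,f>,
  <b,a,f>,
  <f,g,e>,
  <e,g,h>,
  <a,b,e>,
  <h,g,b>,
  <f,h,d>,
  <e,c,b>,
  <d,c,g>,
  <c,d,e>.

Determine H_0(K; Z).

Order the vertices as a < b < c < d < e < f < g < h. Listing each simplex with vertices in this order, K has dimension 2 with simplices:

  0-simplices (8): a, b, c, d, e, f, g, h
  1-simplices (24): ab, ad, ae, af, ag, ah, bc, be, bf, bg, bh, cd, ce, cg, de, df, dg, dh, ef, eg, eh, fg, fh, gh
  2-simplices (16): abe, abf, adg, adh, aeh, afg, bce, bcg, bfh, bgh, cde, cdg, def, dfh, efg, egh

giving chain groups C_0 ≅ Z^8, C_1 ≅ Z^24, C_2 ≅ Z^16.

Boundary ∂_1: C_1 → C_0 is given by ∂[p,q] = [q] − [p]. For instance
  ∂fh = h − f.
This gives a 8×24 integer matrix of rank 7; reducing to Smith normal form yields diagonal entries (1,1,1,1,1,1,1).

∂_2: C_2 → C_1 acts by ∂[p,q,r] = [q,r] − [p,r] + [p,q]. For instance
  ∂def = ef − df + de,
  ∂bfh = fh − bh + bf.
The resulting 24×16 matrix has rank 15, and its Smith normal form has invariant factors (1,1,1,1,1,1,1,1,1,1,1,1,1,1,1).

From H_k ≅ ker(∂_k) / im(∂_{k+1}) we obtain:

  H_0: rank C_0 − rank ∂_1 = 8 − 7 = 1, and the invariant factors of ∂_1 are all 1, so H_0 ≅ Z.

H_0 ≅ Z.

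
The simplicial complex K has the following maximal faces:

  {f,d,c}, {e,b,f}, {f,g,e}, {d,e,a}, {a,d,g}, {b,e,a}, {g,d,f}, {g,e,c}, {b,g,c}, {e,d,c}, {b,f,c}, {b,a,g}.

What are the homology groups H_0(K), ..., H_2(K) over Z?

We work with the vertex ordering a < b < c < d < e < f < g. The simplices of K, each written with vertices in increasing order, are:

  0-simplices (7): a, b, c, d, e, f, g
  1-simplices (18): ab, ad, ae, ag, bc, be, bf, bg, cd, ce, cf, cg, de, df, dg, ef, eg, fg
  2-simplices (12): abe, abg, ade, adg, bcf, bcg, bef, cde, cdf, ceg, dfg, efg

Hence C_0 ≅ Z^7, C_1 ≅ Z^18, C_2 ≅ Z^12.

∂_1: C_1 → C_0 is given by ∂[p,q] = [q] − [p]. For instance
  ∂bc = c − b.
This gives a 7×18 integer matrix of rank 6; reducing to Smith normal form yields diagonal entries (1,1,1,1,1,1).

Boundary ∂_2: C_2 → C_1 maps a triangle to the signed sum of its edges. For instance
  ∂adg = dg − ag + ad,
  ∂efg = fg − eg + ef.
The resulting 18×12 matrix has rank 12, and its Smith normal form has invariant factors (1,1,1,1,1,1,1,1,1,1,1,2).

From H_k ≅ ker(∂_k) / im(∂_{k+1}) we obtain:

  H_0: rank C_0 − rank ∂_1 = 7 − 6 = 1, and the invariant factors of ∂_1 are all 1, so H_0 = Z.
  H_1: rank ker ∂_1 − rank ∂_2 = (18 − 6) − 12 = 0, and ∂_2 has invariant factor 2 > 1, so H_1 = Z/2.
  H_2: rank ker ∂_2 − rank ∂_3 = (12 − 12) − 0 = 0, and there is no ∂_3, so H_2 = 0.

(K is a triangulation of the real projective plane RP^2.)

H_0 = Z,  H_1 = Z/2,  H_2 = 0.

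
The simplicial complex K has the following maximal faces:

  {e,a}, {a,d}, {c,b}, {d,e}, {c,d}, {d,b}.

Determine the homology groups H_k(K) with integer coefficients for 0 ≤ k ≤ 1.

H_0 ≅ Z,  H_1 ≅ Z^2.

Take the total order a < b < c < d < e on the vertex set. Then K (dimension 1) consists of the simplices:

  0-simplices (5): a, b, c, d, e
  1-simplices (6): ad, ae, bc, bd, cd, de

giving chain groups C_0 ≅ Z^5, C_1 ≅ Z^6.

The boundary map ∂_1: C_1 → C_0 is given by ∂[p,q] = [q] − [p].
The resulting 5×6 matrix has rank 4, and its Smith normal form has invariant factors (1,1,1,1).

From H_k ≅ ker(∂_k) / im(∂_{k+1}) we obtain:

  H_0: rank C_0 − rank ∂_1 = 5 − 4 = 1, and the invariant factors of ∂_1 are all 1, so H_0 ≅ Z.
  H_1: rank ker ∂_1 − rank ∂_2 = (6 − 4) − 0 = 2, and there is no ∂_2, so H_1 ≅ Z^2.

(K is a triangulation of a wedge of 2 circles.)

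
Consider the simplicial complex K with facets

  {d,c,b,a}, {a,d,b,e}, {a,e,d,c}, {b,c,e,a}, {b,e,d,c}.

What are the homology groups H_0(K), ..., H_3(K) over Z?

H_0 ≅ Z,  H_1 = 0,  H_2 = 0,  H_3 ≅ Z.

Take the total order a < b < c < d < e on the vertex set. Then K (dimension 3) consists of the simplices:

  0-simplices (5): a, b, c, d, e
  1-simplices (10): ab, ac, ad, ae, bc, bd, be, cd, ce, de
  2-simplices (10): abc, abd, abe, acd, ace, ade, bcd, bce, bde, cde
  3-simplices (5): abcd, abce, abde, acde, bcde

Hence C_0 ≅ Z^5, C_1 ≅ Z^10, C_2 ≅ Z^10, C_3 ≅ Z^5.

Boundary ∂_1: C_1 → C_0 is given by ∂[p,q] = [q] − [p]. For instance
  ∂ad = d − a.
This gives a 5×10 integer matrix of rank 4; reducing to Smith normal form yields diagonal entries (1,1,1,1).

∂_2: C_2 → C_1 acts by ∂[p,q,r] = [q,r] − [p,r] + [p,q]. For instance
  ∂bce = ce − be + bc,
  ∂abc = bc − ac + ab.
As a 10×10 matrix over Z this has rank 6, with invariant factors (1,1,1,1,1,1).

The boundary map ∂_3: C_3 → C_2 sends each 3-simplex σ to the alternating sum Σ_i (−1)^i (σ with its i-th vertex removed). For instance
  ∂abde = bde − ade + abe − abd,
  ∂bcde = cde − bde + bce − bcd.
This gives a 10×5 integer matrix of rank 4; reducing to Smith normal form yields diagonal entries (1,1,1,1).

Reading off H_k = ker ∂_k / im ∂_{k+1}:

  H_0: rank C_0 − rank ∂_1 = 5 − 4 = 1, and the invariant factors of ∂_1 are all 1, so H_0 ≅ Z.
  H_1: rank ker ∂_1 − rank ∂_2 = (10 − 4) − 6 = 0, and the invariant factors of ∂_2 are all 1, so H_1 ≅ 0.
  H_2: rank ker ∂_2 − rank ∂_3 = (10 − 6) − 4 = 0, and the invariant factors of ∂_3 are all 1, so H_2 ≅ 0.
  H_3: rank ker ∂_3 − rank ∂_4 = (5 − 4) − 0 = 1, and there is no ∂_4, so H_3 ≅ Z.

(K is a triangulation of the 3-sphere S^3.)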